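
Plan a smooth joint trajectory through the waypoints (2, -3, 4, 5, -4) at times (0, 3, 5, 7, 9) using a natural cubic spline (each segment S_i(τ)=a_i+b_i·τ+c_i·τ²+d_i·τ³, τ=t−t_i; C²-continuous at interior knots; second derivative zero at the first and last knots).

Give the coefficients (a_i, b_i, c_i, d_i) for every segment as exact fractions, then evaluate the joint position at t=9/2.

Δ: Δ0=-5/3, Δ1=7/2, Δ2=1/2, Δ3=-9/2
row 1: diag=10, rhs=31; c'=1/5, d'=31/10
row 2: denom=8−2·1/5=38/5; d'=(-18−2·31/10)/(38/5)=-121/38
row 3: denom=8−2·5/19=142/19; d'=(-30−2·-121/38)/(142/19)=-449/142
back: M3=-449/142
back: M2=-121/38−5/19·-449/142=-167/71
back: M1=31/10−1/5·-167/71=507/142
M: M0=0, M1=507/142, M2=-167/71, M3=-449/142, M4=0
seg 0: a=2, c=M0/2=0, d=(M1−M0)/(6·3)=169/852, b=Δ0−h0·(2M0+M1)/6=-2941/852
seg 1: a=-3, c=M1/2=507/284, d=(M2−M1)/(6·2)=-841/1704, b=Δ1−h1·(2M1+M2)/6=811/426
seg 2: a=4, c=M2/2=-167/142, d=(M3−M2)/(6·2)=-115/1704, b=Δ2−h2·(2M2+M3)/6=665/213
seg 3: a=5, c=M3/2=-449/284, d=(M4−M3)/(6·2)=449/1704, b=Δ3−h3·(2M3+M4)/6=-1019/426
t_q=9/2 → seg 1, τ=3/2; S=-3+811/426·τ+507/284·τ²+-841/1704·τ³=10027/4544

  seg 0: a=2 b=-2941/852 c=0 d=169/852
  seg 1: a=-3 b=811/426 c=507/284 d=-841/1704
  seg 2: a=4 b=665/213 c=-167/142 d=-115/1704
  seg 3: a=5 b=-1019/426 c=-449/284 d=449/1704
S(9/2) = 10027/4544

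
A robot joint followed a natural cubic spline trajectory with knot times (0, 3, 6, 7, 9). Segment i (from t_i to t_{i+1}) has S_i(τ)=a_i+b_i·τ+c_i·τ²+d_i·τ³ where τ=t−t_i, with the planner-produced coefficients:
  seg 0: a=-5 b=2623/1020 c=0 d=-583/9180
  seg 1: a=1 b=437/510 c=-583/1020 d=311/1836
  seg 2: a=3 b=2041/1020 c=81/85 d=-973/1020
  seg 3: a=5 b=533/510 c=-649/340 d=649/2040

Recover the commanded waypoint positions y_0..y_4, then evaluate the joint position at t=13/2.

y_0=-5 y_1=1 y_2=3 y_3=5 y_4=2
S(13/2) = 2241/544

y_0 = S_0(0) = a_0 = -5
y_1 = S_1(0) = a_1 = 1
y_2 = S_2(0) = a_2 = 3
y_3 = S_3(0) = a_3 = 5
y_4 = S_3(2) = 2
t_q=13/2 is in segment 2 (τ=1/2); S_2(τ)=2241/544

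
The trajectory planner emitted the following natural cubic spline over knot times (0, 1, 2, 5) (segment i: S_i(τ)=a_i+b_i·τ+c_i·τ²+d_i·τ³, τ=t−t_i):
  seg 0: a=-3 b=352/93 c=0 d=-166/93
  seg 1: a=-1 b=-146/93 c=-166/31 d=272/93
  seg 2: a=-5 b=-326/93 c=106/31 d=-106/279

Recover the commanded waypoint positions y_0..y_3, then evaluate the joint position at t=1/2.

y_0=-3 y_1=-1 y_2=-5 y_3=5
S(1/2) = -165/124

y_0 = S_0(0) = a_0 = -3
y_1 = S_1(0) = a_1 = -1
y_2 = S_2(0) = a_2 = -5
y_3 = S_2(3) = 5
t_q=1/2 is in segment 0 (τ=1/2); S_0(τ)=-165/124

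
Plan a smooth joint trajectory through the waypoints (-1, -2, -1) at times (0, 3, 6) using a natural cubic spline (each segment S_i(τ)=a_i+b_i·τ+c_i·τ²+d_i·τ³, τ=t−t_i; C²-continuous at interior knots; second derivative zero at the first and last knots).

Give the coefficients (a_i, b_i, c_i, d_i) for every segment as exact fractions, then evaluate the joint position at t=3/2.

  seg 0: a=-1 b=-1/2 c=0 d=1/54
  seg 1: a=-2 b=0 c=1/6 d=-1/54
S(3/2) = -27/16

Δ: Δ0=-1/3, Δ1=1/3
row 1: diag=12, rhs=4; c'=1/4, d'=1/3
back: M1=1/3
M: M0=0, M1=1/3, M2=0
seg 0: a=-1, c=M0/2=0, d=(M1−M0)/(6·3)=1/54, b=Δ0−h0·(2M0+M1)/6=-1/2
seg 1: a=-2, c=M1/2=1/6, d=(M2−M1)/(6·3)=-1/54, b=Δ1−h1·(2M1+M2)/6=0
t_q=3/2 → seg 0, τ=3/2; S=-1+-1/2·τ+0·τ²+1/54·τ³=-27/16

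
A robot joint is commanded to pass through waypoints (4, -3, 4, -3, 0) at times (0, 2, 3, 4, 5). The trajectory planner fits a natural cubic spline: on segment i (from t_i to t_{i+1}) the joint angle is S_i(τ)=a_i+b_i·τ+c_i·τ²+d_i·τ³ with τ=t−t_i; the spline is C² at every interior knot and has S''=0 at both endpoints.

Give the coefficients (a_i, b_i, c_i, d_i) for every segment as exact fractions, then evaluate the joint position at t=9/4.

  seg 0: a=4 b=-374/43 c=0 d=447/344
  seg 1: a=-3 b=593/86 c=1341/172 d=-1323/172
  seg 2: a=4 b=-101/172 c=-657/43 d=1525/172
  seg 3: a=-3 b=-391/86 c=1947/172 d=-649/172
S(9/4) = -10007/11008

Δ: Δ0=-7/2, Δ1=7, Δ2=-7, Δ3=3
row 1: diag=6, rhs=63; c'=1/6, d'=21/2
row 2: denom=4−1·1/6=23/6; d'=(-84−1·21/2)/(23/6)=-567/23
row 3: denom=4−1·6/23=86/23; d'=(60−1·-567/23)/(86/23)=1947/86
back: M3=1947/86
back: M2=-567/23−6/23·1947/86=-1314/43
back: M1=21/2−1/6·-1314/43=1341/86
M: M0=0, M1=1341/86, M2=-1314/43, M3=1947/86, M4=0
seg 0: a=4, c=M0/2=0, d=(M1−M0)/(6·2)=447/344, b=Δ0−h0·(2M0+M1)/6=-374/43
seg 1: a=-3, c=M1/2=1341/172, d=(M2−M1)/(6·1)=-1323/172, b=Δ1−h1·(2M1+M2)/6=593/86
seg 2: a=4, c=M2/2=-657/43, d=(M3−M2)/(6·1)=1525/172, b=Δ2−h2·(2M2+M3)/6=-101/172
seg 3: a=-3, c=M3/2=1947/172, d=(M4−M3)/(6·1)=-649/172, b=Δ3−h3·(2M3+M4)/6=-391/86
t_q=9/4 → seg 1, τ=1/4; S=-3+593/86·τ+1341/172·τ²+-1323/172·τ³=-10007/11008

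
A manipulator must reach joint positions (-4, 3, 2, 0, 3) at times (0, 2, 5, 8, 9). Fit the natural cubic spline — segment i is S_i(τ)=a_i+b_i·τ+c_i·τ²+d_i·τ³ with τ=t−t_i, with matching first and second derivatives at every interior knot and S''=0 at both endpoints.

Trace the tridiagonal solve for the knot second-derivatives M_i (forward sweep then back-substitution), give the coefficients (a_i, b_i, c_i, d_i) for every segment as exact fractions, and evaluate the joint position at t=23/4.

  seg 0: a=-4 b=563/133 c=0 d=-195/1064
  seg 1: a=3 b=541/266 c=-585/532 d=1487/14364
  seg 2: a=2 b=-941/532 c=-67/399 d=2563/14364
  seg 3: a=0 b=543/266 c=765/532 d=-255/532
S(23/4) = 22275/34048

Δ: Δ0=7/2, Δ1=-1/3, Δ2=-2/3, Δ3=3
row 1: diag=10, rhs=-23; c'=3/10, d'=-23/10
row 2: denom=12−3·3/10=111/10; d'=(-2−3·-23/10)/(111/10)=49/111
row 3: denom=8−3·10/37=266/37; d'=(22−3·49/111)/(266/37)=765/266
back: M3=765/266
back: M2=49/111−10/37·765/266=-134/399
back: M1=-23/10−3/10·-134/399=-585/266
M: M0=0, M1=-585/266, M2=-134/399, M3=765/266, M4=0
seg 0: a=-4, c=M0/2=0, d=(M1−M0)/(6·2)=-195/1064, b=Δ0−h0·(2M0+M1)/6=563/133
seg 1: a=3, c=M1/2=-585/532, d=(M2−M1)/(6·3)=1487/14364, b=Δ1−h1·(2M1+M2)/6=541/266
seg 2: a=2, c=M2/2=-67/399, d=(M3−M2)/(6·3)=2563/14364, b=Δ2−h2·(2M2+M3)/6=-941/532
seg 3: a=0, c=M3/2=765/532, d=(M4−M3)/(6·1)=-255/532, b=Δ3−h3·(2M3+M4)/6=543/266
t_q=23/4 → seg 2, τ=3/4; S=2+-941/532·τ+-67/399·τ²+2563/14364·τ³=22275/34048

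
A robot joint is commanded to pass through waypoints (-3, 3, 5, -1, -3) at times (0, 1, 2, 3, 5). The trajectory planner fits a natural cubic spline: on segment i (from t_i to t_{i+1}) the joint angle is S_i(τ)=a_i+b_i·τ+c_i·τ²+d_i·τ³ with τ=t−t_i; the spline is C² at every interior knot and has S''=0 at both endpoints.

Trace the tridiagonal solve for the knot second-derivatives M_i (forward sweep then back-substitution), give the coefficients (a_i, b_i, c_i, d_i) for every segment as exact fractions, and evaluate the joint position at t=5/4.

  seg 0: a=-3 b=555/86 c=0 d=-39/86
  seg 1: a=3 b=219/43 c=-117/86 d=-149/86
  seg 2: a=5 b=-243/86 c=-282/43 d=291/86
  seg 3: a=-1 b=-249/43 c=309/86 d=-103/172
S(5/4) = 22903/5504

Δ: Δ0=6, Δ1=2, Δ2=-6, Δ3=-1
row 1: diag=4, rhs=-24; c'=1/4, d'=-6
row 2: denom=4−1·1/4=15/4; d'=(-48−1·-6)/(15/4)=-56/5
row 3: denom=6−1·4/15=86/15; d'=(30−1·-56/5)/(86/15)=309/43
back: M3=309/43
back: M2=-56/5−4/15·309/43=-564/43
back: M1=-6−1/4·-564/43=-117/43
M: M0=0, M1=-117/43, M2=-564/43, M3=309/43, M4=0
seg 0: a=-3, c=M0/2=0, d=(M1−M0)/(6·1)=-39/86, b=Δ0−h0·(2M0+M1)/6=555/86
seg 1: a=3, c=M1/2=-117/86, d=(M2−M1)/(6·1)=-149/86, b=Δ1−h1·(2M1+M2)/6=219/43
seg 2: a=5, c=M2/2=-282/43, d=(M3−M2)/(6·1)=291/86, b=Δ2−h2·(2M2+M3)/6=-243/86
seg 3: a=-1, c=M3/2=309/86, d=(M4−M3)/(6·2)=-103/172, b=Δ3−h3·(2M3+M4)/6=-249/43
t_q=5/4 → seg 1, τ=1/4; S=3+219/43·τ+-117/86·τ²+-149/86·τ³=22903/5504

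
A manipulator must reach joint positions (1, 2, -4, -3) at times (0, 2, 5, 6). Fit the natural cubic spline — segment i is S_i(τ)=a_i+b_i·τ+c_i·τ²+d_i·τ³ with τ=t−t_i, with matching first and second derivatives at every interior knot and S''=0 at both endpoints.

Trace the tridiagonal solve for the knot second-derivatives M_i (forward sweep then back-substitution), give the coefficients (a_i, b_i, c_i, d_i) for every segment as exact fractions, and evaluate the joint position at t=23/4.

  seg 0: a=1 b=187/142 c=0 d=-29/142
  seg 1: a=2 b=-161/142 c=-87/71 d=133/426
  seg 2: a=-4 b=-4/71 c=225/142 d=-75/142
S(23/4) = -30661/9088

Δ: Δ0=1/2, Δ1=-2, Δ2=1
row 1: diag=10, rhs=-15; c'=3/10, d'=-3/2
row 2: denom=8−3·3/10=71/10; d'=(18−3·-3/2)/(71/10)=225/71
back: M2=225/71
back: M1=-3/2−3/10·225/71=-174/71
M: M0=0, M1=-174/71, M2=225/71, M3=0
seg 0: a=1, c=M0/2=0, d=(M1−M0)/(6·2)=-29/142, b=Δ0−h0·(2M0+M1)/6=187/142
seg 1: a=2, c=M1/2=-87/71, d=(M2−M1)/(6·3)=133/426, b=Δ1−h1·(2M1+M2)/6=-161/142
seg 2: a=-4, c=M2/2=225/142, d=(M3−M2)/(6·1)=-75/142, b=Δ2−h2·(2M2+M3)/6=-4/71
t_q=23/4 → seg 2, τ=3/4; S=-4+-4/71·τ+225/142·τ²+-75/142·τ³=-30661/9088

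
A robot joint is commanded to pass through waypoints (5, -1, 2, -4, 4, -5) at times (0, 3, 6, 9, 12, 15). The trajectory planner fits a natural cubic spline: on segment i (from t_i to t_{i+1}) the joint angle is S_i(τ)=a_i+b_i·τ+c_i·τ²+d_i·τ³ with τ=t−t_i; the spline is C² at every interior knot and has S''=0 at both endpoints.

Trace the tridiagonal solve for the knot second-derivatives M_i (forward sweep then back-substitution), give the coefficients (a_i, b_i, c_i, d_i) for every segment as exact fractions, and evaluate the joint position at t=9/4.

  seg 0: a=5 b=-1966/627 c=0 d=712/5643
  seg 1: a=-1 b=170/627 c=712/627 d=-1679/5643
  seg 2: a=2 b=-595/627 c=-967/627 d=118/297
  seg 3: a=-4 b=329/627 c=425/209 d=-2482/5643
  seg 4: a=4 b=533/627 c=-1207/627 d=1207/5643
S(9/4) = -1033/1672

Δ: Δ0=-2, Δ1=1, Δ2=-2, Δ3=8/3, Δ4=-3
row 1: diag=12, rhs=18; c'=1/4, d'=3/2
row 2: denom=12−3·1/4=45/4; d'=(-18−3·3/2)/(45/4)=-2
row 3: denom=12−3·4/15=56/5; d'=(28−3·-2)/(56/5)=85/28
row 4: denom=12−3·15/56=627/56; d'=(-34−3·85/28)/(627/56)=-2414/627
back: M4=-2414/627
back: M3=85/28−15/56·-2414/627=850/209
back: M2=-2−4/15·850/209=-1934/627
back: M1=3/2−1/4·-1934/627=1424/627
M: M0=0, M1=1424/627, M2=-1934/627, M3=850/209, M4=-2414/627, M5=0
seg 0: a=5, c=M0/2=0, d=(M1−M0)/(6·3)=712/5643, b=Δ0−h0·(2M0+M1)/6=-1966/627
seg 1: a=-1, c=M1/2=712/627, d=(M2−M1)/(6·3)=-1679/5643, b=Δ1−h1·(2M1+M2)/6=170/627
seg 2: a=2, c=M2/2=-967/627, d=(M3−M2)/(6·3)=118/297, b=Δ2−h2·(2M2+M3)/6=-595/627
seg 3: a=-4, c=M3/2=425/209, d=(M4−M3)/(6·3)=-2482/5643, b=Δ3−h3·(2M3+M4)/6=329/627
seg 4: a=4, c=M4/2=-1207/627, d=(M5−M4)/(6·3)=1207/5643, b=Δ4−h4·(2M4+M5)/6=533/627
t_q=9/4 → seg 0, τ=9/4; S=5+-1966/627·τ+0·τ²+712/5643·τ³=-1033/1672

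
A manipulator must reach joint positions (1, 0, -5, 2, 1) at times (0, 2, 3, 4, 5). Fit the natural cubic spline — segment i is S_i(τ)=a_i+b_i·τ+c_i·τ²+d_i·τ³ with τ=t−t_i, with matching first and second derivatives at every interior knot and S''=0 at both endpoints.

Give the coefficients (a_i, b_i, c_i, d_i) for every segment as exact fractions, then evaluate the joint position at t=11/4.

  seg 0: a=1 b=102/43 c=0 d=-247/344
  seg 1: a=0 b=-537/86 c=-741/172 d=955/172
  seg 2: a=-5 b=309/172 c=531/43 d=-1229/172
  seg 3: a=2 b=435/86 c=-1563/172 d=521/172
S(11/4) = -52443/11008

Δ: Δ0=-1/2, Δ1=-5, Δ2=7, Δ3=-1
row 1: diag=6, rhs=-27; c'=1/6, d'=-9/2
row 2: denom=4−1·1/6=23/6; d'=(72−1·-9/2)/(23/6)=459/23
row 3: denom=4−1·6/23=86/23; d'=(-48−1·459/23)/(86/23)=-1563/86
back: M3=-1563/86
back: M2=459/23−6/23·-1563/86=1062/43
back: M1=-9/2−1/6·1062/43=-741/86
M: M0=0, M1=-741/86, M2=1062/43, M3=-1563/86, M4=0
seg 0: a=1, c=M0/2=0, d=(M1−M0)/(6·2)=-247/344, b=Δ0−h0·(2M0+M1)/6=102/43
seg 1: a=0, c=M1/2=-741/172, d=(M2−M1)/(6·1)=955/172, b=Δ1−h1·(2M1+M2)/6=-537/86
seg 2: a=-5, c=M2/2=531/43, d=(M3−M2)/(6·1)=-1229/172, b=Δ2−h2·(2M2+M3)/6=309/172
seg 3: a=2, c=M3/2=-1563/172, d=(M4−M3)/(6·1)=521/172, b=Δ3−h3·(2M3+M4)/6=435/86
t_q=11/4 → seg 1, τ=3/4; S=0+-537/86·τ+-741/172·τ²+955/172·τ³=-52443/11008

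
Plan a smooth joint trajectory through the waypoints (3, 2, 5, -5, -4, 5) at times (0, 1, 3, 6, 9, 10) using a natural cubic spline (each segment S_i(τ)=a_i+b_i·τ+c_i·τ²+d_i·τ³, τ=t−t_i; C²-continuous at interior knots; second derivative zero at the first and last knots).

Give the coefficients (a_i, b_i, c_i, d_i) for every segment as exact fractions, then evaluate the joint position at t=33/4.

  seg 0: a=3 b=-304/185 c=0 d=119/185
  seg 1: a=2 b=53/185 c=357/185 d=-979/1480
  seg 2: a=5 b=5/74 c=-1509/740 d=163/540
  seg 3: a=-5 b=-2973/740 c=376/555 d=5147/19980
  seg 4: a=-4 b=2591/370 c=2217/740 d=-739/740
S(33/4) = -363511/47360

Δ: Δ0=-1, Δ1=3/2, Δ2=-10/3, Δ3=1/3, Δ4=9
row 1: diag=6, rhs=15; c'=1/3, d'=5/2
row 2: denom=10−2·1/3=28/3; d'=(-29−2·5/2)/(28/3)=-51/14
row 3: denom=12−3·9/28=309/28; d'=(22−3·-51/14)/(309/28)=922/309
row 4: denom=8−3·28/103=740/103; d'=(52−3·922/309)/(740/103)=2217/370
back: M4=2217/370
back: M3=922/309−28/103·2217/370=752/555
back: M2=-51/14−9/28·752/555=-1509/370
back: M1=5/2−1/3·-1509/370=714/185
M: M0=0, M1=714/185, M2=-1509/370, M3=752/555, M4=2217/370, M5=0
seg 0: a=3, c=M0/2=0, d=(M1−M0)/(6·1)=119/185, b=Δ0−h0·(2M0+M1)/6=-304/185
seg 1: a=2, c=M1/2=357/185, d=(M2−M1)/(6·2)=-979/1480, b=Δ1−h1·(2M1+M2)/6=53/185
seg 2: a=5, c=M2/2=-1509/740, d=(M3−M2)/(6·3)=163/540, b=Δ2−h2·(2M2+M3)/6=5/74
seg 3: a=-5, c=M3/2=376/555, d=(M4−M3)/(6·3)=5147/19980, b=Δ3−h3·(2M3+M4)/6=-2973/740
seg 4: a=-4, c=M4/2=2217/740, d=(M5−M4)/(6·1)=-739/740, b=Δ4−h4·(2M4+M5)/6=2591/370
t_q=33/4 → seg 3, τ=9/4; S=-5+-2973/740·τ+376/555·τ²+5147/19980·τ³=-363511/47360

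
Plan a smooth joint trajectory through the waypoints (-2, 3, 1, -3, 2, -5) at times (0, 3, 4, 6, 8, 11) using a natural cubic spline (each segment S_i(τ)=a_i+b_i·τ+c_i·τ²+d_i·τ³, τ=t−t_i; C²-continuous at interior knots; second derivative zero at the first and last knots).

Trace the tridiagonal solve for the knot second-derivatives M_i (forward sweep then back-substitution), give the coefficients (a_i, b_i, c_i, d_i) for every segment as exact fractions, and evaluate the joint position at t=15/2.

  seg 0: a=-2 b=2417/813 c=0 d=-118/813
  seg 1: a=3 b=-769/813 c=-354/271 d=205/813
  seg 2: a=1 b=-2278/813 c=-149/271 d=773/1626
  seg 3: a=-3 b=572/813 c=624/271 d=-4567/6504
  seg 4: a=2 b=2419/1626 c=-2071/1084 d=2071/9756
S(15/2) = 15025/17344

Δ: Δ0=5/3, Δ1=-2, Δ2=-2, Δ3=5/2, Δ4=-7/3
row 1: diag=8, rhs=-22; c'=1/8, d'=-11/4
row 2: denom=6−1·1/8=47/8; d'=(0−1·-11/4)/(47/8)=22/47
row 3: denom=8−2·16/47=344/47; d'=(27−2·22/47)/(344/47)=1225/344
row 4: denom=10−2·47/172=813/86; d'=(-29−2·1225/344)/(813/86)=-2071/542
back: M4=-2071/542
back: M3=1225/344−47/172·-2071/542=1248/271
back: M2=22/47−16/47·1248/271=-298/271
back: M1=-11/4−1/8·-298/271=-708/271
M: M0=0, M1=-708/271, M2=-298/271, M3=1248/271, M4=-2071/542, M5=0
seg 0: a=-2, c=M0/2=0, d=(M1−M0)/(6·3)=-118/813, b=Δ0−h0·(2M0+M1)/6=2417/813
seg 1: a=3, c=M1/2=-354/271, d=(M2−M1)/(6·1)=205/813, b=Δ1−h1·(2M1+M2)/6=-769/813
seg 2: a=1, c=M2/2=-149/271, d=(M3−M2)/(6·2)=773/1626, b=Δ2−h2·(2M2+M3)/6=-2278/813
seg 3: a=-3, c=M3/2=624/271, d=(M4−M3)/(6·2)=-4567/6504, b=Δ3−h3·(2M3+M4)/6=572/813
seg 4: a=2, c=M4/2=-2071/1084, d=(M5−M4)/(6·3)=2071/9756, b=Δ4−h4·(2M4+M5)/6=2419/1626
t_q=15/2 → seg 3, τ=3/2; S=-3+572/813·τ+624/271·τ²+-4567/6504·τ³=15025/17344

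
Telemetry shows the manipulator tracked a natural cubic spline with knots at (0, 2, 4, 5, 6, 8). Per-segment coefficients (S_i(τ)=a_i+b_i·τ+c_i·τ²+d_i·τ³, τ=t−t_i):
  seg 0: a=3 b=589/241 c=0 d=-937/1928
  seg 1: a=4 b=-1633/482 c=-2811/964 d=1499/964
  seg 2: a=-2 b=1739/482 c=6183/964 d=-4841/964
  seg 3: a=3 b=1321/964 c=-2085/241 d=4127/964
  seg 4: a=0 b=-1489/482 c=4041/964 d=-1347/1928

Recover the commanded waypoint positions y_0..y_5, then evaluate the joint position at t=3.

y_0 = S_0(0) = a_0 = 3
y_1 = S_1(0) = a_1 = 4
y_2 = S_2(0) = a_2 = -2
y_3 = S_3(0) = a_3 = 3
y_4 = S_4(0) = a_4 = 0
y_5 = S_4(2) = 5
t_q=3 is in segment 1 (τ=1); S_1(τ)=-361/482

y_0=3 y_1=4 y_2=-2 y_3=3 y_4=0 y_5=5
S(3) = -361/482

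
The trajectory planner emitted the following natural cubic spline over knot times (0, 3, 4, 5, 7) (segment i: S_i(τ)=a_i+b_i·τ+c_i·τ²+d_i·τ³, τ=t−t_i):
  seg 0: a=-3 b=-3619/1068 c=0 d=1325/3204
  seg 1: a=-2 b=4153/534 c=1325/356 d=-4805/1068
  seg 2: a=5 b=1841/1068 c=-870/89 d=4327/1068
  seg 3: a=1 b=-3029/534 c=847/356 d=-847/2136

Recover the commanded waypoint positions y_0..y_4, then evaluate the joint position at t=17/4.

y_0 = S_0(0) = a_0 = -3
y_1 = S_1(0) = a_1 = -2
y_2 = S_2(0) = a_2 = 5
y_3 = S_3(0) = a_3 = 1
y_4 = S_3(2) = -4
t_q=17/4 is in segment 2 (τ=1/4); S_2(τ)=111261/22784

y_0=-3 y_1=-2 y_2=5 y_3=1 y_4=-4
S(17/4) = 111261/22784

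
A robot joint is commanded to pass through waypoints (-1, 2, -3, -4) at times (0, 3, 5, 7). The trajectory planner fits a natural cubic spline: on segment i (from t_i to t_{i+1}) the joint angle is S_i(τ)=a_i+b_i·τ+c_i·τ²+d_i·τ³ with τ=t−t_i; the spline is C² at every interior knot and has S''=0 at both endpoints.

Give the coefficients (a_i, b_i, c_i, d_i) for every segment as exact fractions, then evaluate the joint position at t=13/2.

Δ: Δ0=1, Δ1=-5/2, Δ2=-1/2
row 1: diag=10, rhs=-21; c'=1/5, d'=-21/10
row 2: denom=8−2·1/5=38/5; d'=(12−2·-21/10)/(38/5)=81/38
back: M2=81/38
back: M1=-21/10−1/5·81/38=-48/19
M: M0=0, M1=-48/19, M2=81/38, M3=0
seg 0: a=-1, c=M0/2=0, d=(M1−M0)/(6·3)=-8/57, b=Δ0−h0·(2M0+M1)/6=43/19
seg 1: a=2, c=M1/2=-24/19, d=(M2−M1)/(6·2)=59/152, b=Δ1−h1·(2M1+M2)/6=-29/19
seg 2: a=-3, c=M2/2=81/76, d=(M3−M2)/(6·2)=-27/152, b=Δ2−h2·(2M2+M3)/6=-73/38
t_q=13/2 → seg 2, τ=3/2; S=-3+-73/38·τ+81/76·τ²+-27/152·τ³=-4965/1216

  seg 0: a=-1 b=43/19 c=0 d=-8/57
  seg 1: a=2 b=-29/19 c=-24/19 d=59/152
  seg 2: a=-3 b=-73/38 c=81/76 d=-27/152
S(13/2) = -4965/1216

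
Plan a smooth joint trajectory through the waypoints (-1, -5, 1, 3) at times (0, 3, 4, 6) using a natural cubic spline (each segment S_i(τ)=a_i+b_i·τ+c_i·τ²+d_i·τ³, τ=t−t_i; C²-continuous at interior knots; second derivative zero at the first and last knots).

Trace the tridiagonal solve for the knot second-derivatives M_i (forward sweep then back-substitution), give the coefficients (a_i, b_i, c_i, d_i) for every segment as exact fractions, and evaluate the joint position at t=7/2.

Δ: Δ0=-4/3, Δ1=6, Δ2=1
row 1: diag=8, rhs=44; c'=1/8, d'=11/2
row 2: denom=6−1·1/8=47/8; d'=(-30−1·11/2)/(47/8)=-284/47
back: M2=-284/47
back: M1=11/2−1/8·-284/47=294/47
M: M0=0, M1=294/47, M2=-284/47, M3=0
seg 0: a=-1, c=M0/2=0, d=(M1−M0)/(6·3)=49/141, b=Δ0−h0·(2M0+M1)/6=-629/141
seg 1: a=-5, c=M1/2=147/47, d=(M2−M1)/(6·1)=-289/141, b=Δ1−h1·(2M1+M2)/6=694/141
seg 2: a=1, c=M2/2=-142/47, d=(M3−M2)/(6·2)=71/141, b=Δ2−h2·(2M2+M3)/6=709/141
t_q=7/2 → seg 1, τ=1/2; S=-5+694/141·τ+147/47·τ²+-289/141·τ³=-757/376

  seg 0: a=-1 b=-629/141 c=0 d=49/141
  seg 1: a=-5 b=694/141 c=147/47 d=-289/141
  seg 2: a=1 b=709/141 c=-142/47 d=71/141
S(7/2) = -757/376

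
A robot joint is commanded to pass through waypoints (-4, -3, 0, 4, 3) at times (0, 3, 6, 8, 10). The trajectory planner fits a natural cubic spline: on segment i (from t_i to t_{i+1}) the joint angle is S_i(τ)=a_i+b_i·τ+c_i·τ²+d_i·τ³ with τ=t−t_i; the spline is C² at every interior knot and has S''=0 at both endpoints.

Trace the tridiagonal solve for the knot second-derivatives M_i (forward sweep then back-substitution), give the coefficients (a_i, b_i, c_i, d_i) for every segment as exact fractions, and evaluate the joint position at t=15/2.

  seg 0: a=-4 b=7/24 c=0 d=1/216
  seg 1: a=-3 b=5/12 c=1/24 d=11/216
  seg 2: a=0 b=49/24 c=1/2 d=-25/96
  seg 3: a=4 b=11/12 c=-17/16 d=17/96
S(15/2) = 847/256

Δ: Δ0=1/3, Δ1=1, Δ2=2, Δ3=-1/2
row 1: diag=12, rhs=4; c'=1/4, d'=1/3
row 2: denom=10−3·1/4=37/4; d'=(6−3·1/3)/(37/4)=20/37
row 3: denom=8−2·8/37=280/37; d'=(-15−2·20/37)/(280/37)=-17/8
back: M3=-17/8
back: M2=20/37−8/37·-17/8=1
back: M1=1/3−1/4·1=1/12
M: M0=0, M1=1/12, M2=1, M3=-17/8, M4=0
seg 0: a=-4, c=M0/2=0, d=(M1−M0)/(6·3)=1/216, b=Δ0−h0·(2M0+M1)/6=7/24
seg 1: a=-3, c=M1/2=1/24, d=(M2−M1)/(6·3)=11/216, b=Δ1−h1·(2M1+M2)/6=5/12
seg 2: a=0, c=M2/2=1/2, d=(M3−M2)/(6·2)=-25/96, b=Δ2−h2·(2M2+M3)/6=49/24
seg 3: a=4, c=M3/2=-17/16, d=(M4−M3)/(6·2)=17/96, b=Δ3−h3·(2M3+M4)/6=11/12
t_q=15/2 → seg 2, τ=3/2; S=0+49/24·τ+1/2·τ²+-25/96·τ³=847/256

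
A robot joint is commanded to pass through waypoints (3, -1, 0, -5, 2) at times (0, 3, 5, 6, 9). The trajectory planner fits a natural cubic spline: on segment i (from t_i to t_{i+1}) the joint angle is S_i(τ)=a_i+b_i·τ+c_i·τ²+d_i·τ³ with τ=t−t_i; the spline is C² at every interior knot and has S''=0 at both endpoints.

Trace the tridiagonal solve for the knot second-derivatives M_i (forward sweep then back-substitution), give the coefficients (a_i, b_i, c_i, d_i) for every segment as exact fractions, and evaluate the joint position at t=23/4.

Δ: Δ0=-4/3, Δ1=1/2, Δ2=-5, Δ3=7/3
row 1: diag=10, rhs=11; c'=1/5, d'=11/10
row 2: denom=6−2·1/5=28/5; d'=(-33−2·11/10)/(28/5)=-44/7
row 3: denom=8−1·5/28=219/28; d'=(44−1·-44/7)/(219/28)=1408/219
back: M3=1408/219
back: M2=-44/7−5/28·1408/219=-1628/219
back: M1=11/10−1/5·-1628/219=1133/438
M: M0=0, M1=1133/438, M2=-1628/219, M3=1408/219, M4=0
seg 0: a=3, c=M0/2=0, d=(M1−M0)/(6·3)=1133/7884, b=Δ0−h0·(2M0+M1)/6=-767/292
seg 1: a=-1, c=M1/2=1133/876, d=(M2−M1)/(6·2)=-1463/1752, b=Δ1−h1·(2M1+M2)/6=183/146
seg 2: a=0, c=M2/2=-814/219, d=(M3−M2)/(6·1)=506/219, b=Δ2−h2·(2M2+M3)/6=-787/219
seg 3: a=-5, c=M3/2=704/219, d=(M4−M3)/(6·3)=-704/1971, b=Δ3−h3·(2M3+M4)/6=-299/73
t_q=23/4 → seg 2, τ=3/4; S=0+-787/219·τ+-814/219·τ²+506/219·τ³=-8903/2336

  seg 0: a=3 b=-767/292 c=0 d=1133/7884
  seg 1: a=-1 b=183/146 c=1133/876 d=-1463/1752
  seg 2: a=0 b=-787/219 c=-814/219 d=506/219
  seg 3: a=-5 b=-299/73 c=704/219 d=-704/1971
S(23/4) = -8903/2336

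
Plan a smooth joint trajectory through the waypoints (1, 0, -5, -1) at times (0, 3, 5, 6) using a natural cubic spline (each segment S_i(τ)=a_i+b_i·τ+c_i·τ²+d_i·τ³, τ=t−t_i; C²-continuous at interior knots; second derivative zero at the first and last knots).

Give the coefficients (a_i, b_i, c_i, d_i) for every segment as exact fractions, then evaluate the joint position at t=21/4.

  seg 0: a=1 b=89/84 c=0 d=-13/84
  seg 1: a=0 b=-131/42 c=-39/28 d=143/168
  seg 2: a=-5 b=32/21 c=26/7 d=-26/21
S(21/4) = -141/32

Δ: Δ0=-1/3, Δ1=-5/2, Δ2=4
row 1: diag=10, rhs=-13; c'=1/5, d'=-13/10
row 2: denom=6−2·1/5=28/5; d'=(39−2·-13/10)/(28/5)=52/7
back: M2=52/7
back: M1=-13/10−1/5·52/7=-39/14
M: M0=0, M1=-39/14, M2=52/7, M3=0
seg 0: a=1, c=M0/2=0, d=(M1−M0)/(6·3)=-13/84, b=Δ0−h0·(2M0+M1)/6=89/84
seg 1: a=0, c=M1/2=-39/28, d=(M2−M1)/(6·2)=143/168, b=Δ1−h1·(2M1+M2)/6=-131/42
seg 2: a=-5, c=M2/2=26/7, d=(M3−M2)/(6·1)=-26/21, b=Δ2−h2·(2M2+M3)/6=32/21
t_q=21/4 → seg 2, τ=1/4; S=-5+32/21·τ+26/7·τ²+-26/21·τ³=-141/32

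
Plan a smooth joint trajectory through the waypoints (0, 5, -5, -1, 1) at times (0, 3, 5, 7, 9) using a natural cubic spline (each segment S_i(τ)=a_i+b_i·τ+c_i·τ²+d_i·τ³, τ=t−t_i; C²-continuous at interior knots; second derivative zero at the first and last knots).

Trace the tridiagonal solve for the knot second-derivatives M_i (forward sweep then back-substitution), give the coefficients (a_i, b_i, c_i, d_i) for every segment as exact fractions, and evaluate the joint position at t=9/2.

  seg 0: a=0 b=1871/426 c=0 d=-43/142
  seg 1: a=5 b=-806/213 c=-387/142 d=451/426
  seg 2: a=-5 b=-422/213 c=515/142 d=-697/852
  seg 3: a=-1 b=577/213 c=-91/71 d=91/426
S(9/2) = -3675/1136

Δ: Δ0=5/3, Δ1=-5, Δ2=2, Δ3=1
row 1: diag=10, rhs=-40; c'=1/5, d'=-4
row 2: denom=8−2·1/5=38/5; d'=(42−2·-4)/(38/5)=125/19
row 3: denom=8−2·5/19=142/19; d'=(-6−2·125/19)/(142/19)=-182/71
back: M3=-182/71
back: M2=125/19−5/19·-182/71=515/71
back: M1=-4−1/5·515/71=-387/71
M: M0=0, M1=-387/71, M2=515/71, M3=-182/71, M4=0
seg 0: a=0, c=M0/2=0, d=(M1−M0)/(6·3)=-43/142, b=Δ0−h0·(2M0+M1)/6=1871/426
seg 1: a=5, c=M1/2=-387/142, d=(M2−M1)/(6·2)=451/426, b=Δ1−h1·(2M1+M2)/6=-806/213
seg 2: a=-5, c=M2/2=515/142, d=(M3−M2)/(6·2)=-697/852, b=Δ2−h2·(2M2+M3)/6=-422/213
seg 3: a=-1, c=M3/2=-91/71, d=(M4−M3)/(6·2)=91/426, b=Δ3−h3·(2M3+M4)/6=577/213
t_q=9/2 → seg 1, τ=3/2; S=5+-806/213·τ+-387/142·τ²+451/426·τ³=-3675/1136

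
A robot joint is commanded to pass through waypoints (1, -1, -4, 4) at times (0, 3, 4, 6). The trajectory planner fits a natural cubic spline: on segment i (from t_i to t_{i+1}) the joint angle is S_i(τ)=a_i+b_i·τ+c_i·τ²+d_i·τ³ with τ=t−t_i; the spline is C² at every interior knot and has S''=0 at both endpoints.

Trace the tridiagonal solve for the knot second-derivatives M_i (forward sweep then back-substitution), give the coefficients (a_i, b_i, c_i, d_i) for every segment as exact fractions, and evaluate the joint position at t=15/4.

Δ: Δ0=-2/3, Δ1=-3, Δ2=4
row 1: diag=8, rhs=-14; c'=1/8, d'=-7/4
row 2: denom=6−1·1/8=47/8; d'=(42−1·-7/4)/(47/8)=350/47
back: M2=350/47
back: M1=-7/4−1/8·350/47=-126/47
M: M0=0, M1=-126/47, M2=350/47, M3=0
seg 0: a=1, c=M0/2=0, d=(M1−M0)/(6·3)=-7/47, b=Δ0−h0·(2M0+M1)/6=95/141
seg 1: a=-1, c=M1/2=-63/47, d=(M2−M1)/(6·1)=238/141, b=Δ1−h1·(2M1+M2)/6=-472/141
seg 2: a=-4, c=M2/2=175/47, d=(M3−M2)/(6·2)=-175/282, b=Δ2−h2·(2M2+M3)/6=-136/141
t_q=15/4 → seg 1, τ=3/4; S=-1+-472/141·τ+-63/47·τ²+238/141·τ³=-5343/1504

  seg 0: a=1 b=95/141 c=0 d=-7/47
  seg 1: a=-1 b=-472/141 c=-63/47 d=238/141
  seg 2: a=-4 b=-136/141 c=175/47 d=-175/282
S(15/4) = -5343/1504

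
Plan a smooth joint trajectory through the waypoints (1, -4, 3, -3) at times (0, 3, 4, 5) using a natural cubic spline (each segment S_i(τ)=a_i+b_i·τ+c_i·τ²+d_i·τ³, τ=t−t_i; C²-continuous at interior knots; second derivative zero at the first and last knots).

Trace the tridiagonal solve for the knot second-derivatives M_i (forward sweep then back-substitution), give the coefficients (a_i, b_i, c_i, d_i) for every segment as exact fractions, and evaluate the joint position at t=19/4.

Δ: Δ0=-5/3, Δ1=7, Δ2=-6
row 1: diag=8, rhs=52; c'=1/8, d'=13/2
row 2: denom=4−1·1/8=31/8; d'=(-78−1·13/2)/(31/8)=-676/31
back: M2=-676/31
back: M1=13/2−1/8·-676/31=286/31
M: M0=0, M1=286/31, M2=-676/31, M3=0
seg 0: a=1, c=M0/2=0, d=(M1−M0)/(6·3)=143/279, b=Δ0−h0·(2M0+M1)/6=-584/93
seg 1: a=-4, c=M1/2=143/31, d=(M2−M1)/(6·1)=-481/93, b=Δ1−h1·(2M1+M2)/6=703/93
seg 2: a=3, c=M2/2=-338/31, d=(M3−M2)/(6·1)=338/93, b=Δ2−h2·(2M2+M3)/6=118/93
t_q=19/4 → seg 2, τ=3/4; S=3+118/93·τ+-338/31·τ²+338/93·τ³=-643/992

  seg 0: a=1 b=-584/93 c=0 d=143/279
  seg 1: a=-4 b=703/93 c=143/31 d=-481/93
  seg 2: a=3 b=118/93 c=-338/31 d=338/93
S(19/4) = -643/992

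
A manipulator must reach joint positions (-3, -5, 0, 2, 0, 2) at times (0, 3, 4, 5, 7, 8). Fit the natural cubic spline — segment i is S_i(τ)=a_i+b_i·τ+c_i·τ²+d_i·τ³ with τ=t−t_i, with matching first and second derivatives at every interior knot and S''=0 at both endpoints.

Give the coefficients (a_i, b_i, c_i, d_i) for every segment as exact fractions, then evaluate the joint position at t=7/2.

  seg 0: a=-3 b=-4379/1416 c=0 d=1145/4248
  seg 1: a=-5 b=2963/708 c=1145/472 d=-2281/1416
  seg 2: a=0 b=5953/1416 c=-142/59 d=287/1416
  seg 3: a=2 b=-1/708 c=-849/472 d=115/177
  seg 4: a=0 b=425/708 c=991/472 d=-991/1416
S(7/2) = -9449/3776

Δ: Δ0=-2/3, Δ1=5, Δ2=2, Δ3=-1, Δ4=2
row 1: diag=8, rhs=34; c'=1/8, d'=17/4
row 2: denom=4−1·1/8=31/8; d'=(-18−1·17/4)/(31/8)=-178/31
row 3: denom=6−1·8/31=178/31; d'=(-18−1·-178/31)/(178/31)=-190/89
row 4: denom=6−2·31/89=472/89; d'=(18−2·-190/89)/(472/89)=991/236
back: M4=991/236
back: M3=-190/89−31/89·991/236=-849/236
back: M2=-178/31−8/31·-849/236=-284/59
back: M1=17/4−1/8·-284/59=1145/236
M: M0=0, M1=1145/236, M2=-284/59, M3=-849/236, M4=991/236, M5=0
seg 0: a=-3, c=M0/2=0, d=(M1−M0)/(6·3)=1145/4248, b=Δ0−h0·(2M0+M1)/6=-4379/1416
seg 1: a=-5, c=M1/2=1145/472, d=(M2−M1)/(6·1)=-2281/1416, b=Δ1−h1·(2M1+M2)/6=2963/708
seg 2: a=0, c=M2/2=-142/59, d=(M3−M2)/(6·1)=287/1416, b=Δ2−h2·(2M2+M3)/6=5953/1416
seg 3: a=2, c=M3/2=-849/472, d=(M4−M3)/(6·2)=115/177, b=Δ3−h3·(2M3+M4)/6=-1/708
seg 4: a=0, c=M4/2=991/472, d=(M5−M4)/(6·1)=-991/1416, b=Δ4−h4·(2M4+M5)/6=425/708
t_q=7/2 → seg 1, τ=1/2; S=-5+2963/708·τ+1145/472·τ²+-2281/1416·τ³=-9449/3776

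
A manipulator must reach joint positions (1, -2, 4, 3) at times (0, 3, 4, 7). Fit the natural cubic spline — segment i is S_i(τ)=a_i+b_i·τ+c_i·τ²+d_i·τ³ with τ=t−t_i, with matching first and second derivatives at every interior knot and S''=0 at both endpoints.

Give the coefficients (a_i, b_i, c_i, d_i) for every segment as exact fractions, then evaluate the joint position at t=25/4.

  seg 0: a=1 b=-250/63 c=0 d=187/567
  seg 1: a=-2 b=311/63 c=187/63 d=-40/21
  seg 2: a=4 b=325/63 c=-173/63 d=173/567
S(25/4) = 2321/448

Δ: Δ0=-1, Δ1=6, Δ2=-1/3
row 1: diag=8, rhs=42; c'=1/8, d'=21/4
row 2: denom=8−1·1/8=63/8; d'=(-38−1·21/4)/(63/8)=-346/63
back: M2=-346/63
back: M1=21/4−1/8·-346/63=374/63
M: M0=0, M1=374/63, M2=-346/63, M3=0
seg 0: a=1, c=M0/2=0, d=(M1−M0)/(6·3)=187/567, b=Δ0−h0·(2M0+M1)/6=-250/63
seg 1: a=-2, c=M1/2=187/63, d=(M2−M1)/(6·1)=-40/21, b=Δ1−h1·(2M1+M2)/6=311/63
seg 2: a=4, c=M2/2=-173/63, d=(M3−M2)/(6·3)=173/567, b=Δ2−h2·(2M2+M3)/6=325/63
t_q=25/4 → seg 2, τ=9/4; S=4+325/63·τ+-173/63·τ²+173/567·τ³=2321/448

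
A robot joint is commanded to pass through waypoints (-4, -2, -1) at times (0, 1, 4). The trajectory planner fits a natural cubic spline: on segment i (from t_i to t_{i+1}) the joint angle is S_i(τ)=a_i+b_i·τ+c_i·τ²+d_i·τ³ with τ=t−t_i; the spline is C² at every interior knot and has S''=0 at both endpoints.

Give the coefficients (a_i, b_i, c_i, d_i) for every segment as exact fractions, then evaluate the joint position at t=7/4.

Δ: Δ0=2, Δ1=1/3
row 1: diag=8, rhs=-10; c'=3/8, d'=-5/4
back: M1=-5/4
M: M0=0, M1=-5/4, M2=0
seg 0: a=-4, c=M0/2=0, d=(M1−M0)/(6·1)=-5/24, b=Δ0−h0·(2M0+M1)/6=53/24
seg 1: a=-2, c=M1/2=-5/8, d=(M2−M1)/(6·3)=5/72, b=Δ1−h1·(2M1+M2)/6=19/12
t_q=7/4 → seg 1, τ=3/4; S=-2+19/12·τ+-5/8·τ²+5/72·τ³=-581/512

  seg 0: a=-4 b=53/24 c=0 d=-5/24
  seg 1: a=-2 b=19/12 c=-5/8 d=5/72
S(7/4) = -581/512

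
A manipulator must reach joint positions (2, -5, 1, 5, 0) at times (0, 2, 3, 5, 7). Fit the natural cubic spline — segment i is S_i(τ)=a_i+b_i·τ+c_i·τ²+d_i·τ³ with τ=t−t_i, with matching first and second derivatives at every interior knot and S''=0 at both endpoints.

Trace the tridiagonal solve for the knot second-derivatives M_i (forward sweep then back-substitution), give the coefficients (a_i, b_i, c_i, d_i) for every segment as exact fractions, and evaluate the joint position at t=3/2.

  seg 0: a=2 b=-889/128 c=0 d=441/512
  seg 1: a=-5 b=217/64 c=1323/256 d=-655/256
  seg 2: a=1 b=1549/256 c=-321/128 d=247/1024
  seg 3: a=5 b=-139/128 c=-543/512 d=181/1024
S(3/2) = -22573/4096

Δ: Δ0=-7/2, Δ1=6, Δ2=2, Δ3=-5/2
row 1: diag=6, rhs=57; c'=1/6, d'=19/2
row 2: denom=6−1·1/6=35/6; d'=(-24−1·19/2)/(35/6)=-201/35
row 3: denom=8−2·12/35=256/35; d'=(-27−2·-201/35)/(256/35)=-543/256
back: M3=-543/256
back: M2=-201/35−12/35·-543/256=-321/64
back: M1=19/2−1/6·-321/64=1323/128
M: M0=0, M1=1323/128, M2=-321/64, M3=-543/256, M4=0
seg 0: a=2, c=M0/2=0, d=(M1−M0)/(6·2)=441/512, b=Δ0−h0·(2M0+M1)/6=-889/128
seg 1: a=-5, c=M1/2=1323/256, d=(M2−M1)/(6·1)=-655/256, b=Δ1−h1·(2M1+M2)/6=217/64
seg 2: a=1, c=M2/2=-321/128, d=(M3−M2)/(6·2)=247/1024, b=Δ2−h2·(2M2+M3)/6=1549/256
seg 3: a=5, c=M3/2=-543/512, d=(M4−M3)/(6·2)=181/1024, b=Δ3−h3·(2M3+M4)/6=-139/128
t_q=3/2 → seg 0, τ=3/2; S=2+-889/128·τ+0·τ²+441/512·τ³=-22573/4096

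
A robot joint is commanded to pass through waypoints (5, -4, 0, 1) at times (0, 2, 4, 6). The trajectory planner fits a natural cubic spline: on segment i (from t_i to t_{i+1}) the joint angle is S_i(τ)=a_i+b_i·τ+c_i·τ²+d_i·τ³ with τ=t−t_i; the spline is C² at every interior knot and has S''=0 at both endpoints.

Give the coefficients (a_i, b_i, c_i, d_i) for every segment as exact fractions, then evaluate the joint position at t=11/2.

Δ: Δ0=-9/2, Δ1=2, Δ2=1/2
row 1: diag=8, rhs=39; c'=1/4, d'=39/8
row 2: denom=8−2·1/4=15/2; d'=(-9−2·39/8)/(15/2)=-5/2
back: M2=-5/2
back: M1=39/8−1/4·-5/2=11/2
M: M0=0, M1=11/2, M2=-5/2, M3=0
seg 0: a=5, c=M0/2=0, d=(M1−M0)/(6·2)=11/24, b=Δ0−h0·(2M0+M1)/6=-19/3
seg 1: a=-4, c=M1/2=11/4, d=(M2−M1)/(6·2)=-2/3, b=Δ1−h1·(2M1+M2)/6=-5/6
seg 2: a=0, c=M2/2=-5/4, d=(M3−M2)/(6·2)=5/24, b=Δ2−h2·(2M2+M3)/6=13/6
t_q=11/2 → seg 2, τ=3/2; S=0+13/6·τ+-5/4·τ²+5/24·τ³=73/64

  seg 0: a=5 b=-19/3 c=0 d=11/24
  seg 1: a=-4 b=-5/6 c=11/4 d=-2/3
  seg 2: a=0 b=13/6 c=-5/4 d=5/24
S(11/2) = 73/64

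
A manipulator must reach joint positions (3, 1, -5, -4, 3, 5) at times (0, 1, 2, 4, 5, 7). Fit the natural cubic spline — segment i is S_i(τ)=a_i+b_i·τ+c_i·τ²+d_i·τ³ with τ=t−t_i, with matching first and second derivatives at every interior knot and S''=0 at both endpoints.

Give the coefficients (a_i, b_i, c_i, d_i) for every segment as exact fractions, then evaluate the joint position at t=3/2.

  seg 0: a=3 b=-1073/1418 c=0 d=-1763/1418
  seg 1: a=1 b=-3181/709 c=-5289/1418 d=3143/1418
  seg 2: a=-5 b=-7511/1418 c=2070/709 d=-15/1418
  seg 3: a=-4 b=8869/1418 c=2025/709 d=-2993/1418
  seg 4: a=3 b=3995/709 c=-4929/1418 d=1643/2836
S(3/2) = -21539/11344

Δ: Δ0=-2, Δ1=-6, Δ2=1/2, Δ3=7, Δ4=1
row 1: diag=4, rhs=-24; c'=1/4, d'=-6
row 2: denom=6−1·1/4=23/4; d'=(39−1·-6)/(23/4)=180/23
row 3: denom=6−2·8/23=122/23; d'=(39−2·180/23)/(122/23)=537/122
row 4: denom=6−1·23/122=709/122; d'=(-36−1·537/122)/(709/122)=-4929/709
back: M4=-4929/709
back: M3=537/122−23/122·-4929/709=4050/709
back: M2=180/23−8/23·4050/709=4140/709
back: M1=-6−1/4·4140/709=-5289/709
M: M0=0, M1=-5289/709, M2=4140/709, M3=4050/709, M4=-4929/709, M5=0
seg 0: a=3, c=M0/2=0, d=(M1−M0)/(6·1)=-1763/1418, b=Δ0−h0·(2M0+M1)/6=-1073/1418
seg 1: a=1, c=M1/2=-5289/1418, d=(M2−M1)/(6·1)=3143/1418, b=Δ1−h1·(2M1+M2)/6=-3181/709
seg 2: a=-5, c=M2/2=2070/709, d=(M3−M2)/(6·2)=-15/1418, b=Δ2−h2·(2M2+M3)/6=-7511/1418
seg 3: a=-4, c=M3/2=2025/709, d=(M4−M3)/(6·1)=-2993/1418, b=Δ3−h3·(2M3+M4)/6=8869/1418
seg 4: a=3, c=M4/2=-4929/1418, d=(M5−M4)/(6·2)=1643/2836, b=Δ4−h4·(2M4+M5)/6=3995/709
t_q=3/2 → seg 1, τ=1/2; S=1+-3181/709·τ+-5289/1418·τ²+3143/1418·τ³=-21539/11344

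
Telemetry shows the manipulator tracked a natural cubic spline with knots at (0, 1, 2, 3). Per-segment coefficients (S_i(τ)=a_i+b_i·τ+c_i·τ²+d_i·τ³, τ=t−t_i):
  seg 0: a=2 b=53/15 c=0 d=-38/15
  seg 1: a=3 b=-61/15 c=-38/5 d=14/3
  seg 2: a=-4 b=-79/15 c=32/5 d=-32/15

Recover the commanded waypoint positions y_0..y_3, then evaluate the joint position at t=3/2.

y_0=2 y_1=3 y_2=-4 y_3=-5
S(3/2) = -7/20

y_0 = S_0(0) = a_0 = 2
y_1 = S_1(0) = a_1 = 3
y_2 = S_2(0) = a_2 = -4
y_3 = S_2(1) = -5
t_q=3/2 is in segment 1 (τ=1/2); S_1(τ)=-7/20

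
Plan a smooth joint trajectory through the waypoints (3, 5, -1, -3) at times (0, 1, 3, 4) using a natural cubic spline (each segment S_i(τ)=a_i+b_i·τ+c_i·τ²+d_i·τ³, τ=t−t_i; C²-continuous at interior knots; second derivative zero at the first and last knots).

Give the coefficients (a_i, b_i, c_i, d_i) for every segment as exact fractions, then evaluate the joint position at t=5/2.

Δ: Δ0=2, Δ1=-3, Δ2=-2
row 1: diag=6, rhs=-30; c'=1/3, d'=-5
row 2: denom=6−2·1/3=16/3; d'=(6−2·-5)/(16/3)=3
back: M2=3
back: M1=-5−1/3·3=-6
M: M0=0, M1=-6, M2=3, M3=0
seg 0: a=3, c=M0/2=0, d=(M1−M0)/(6·1)=-1, b=Δ0−h0·(2M0+M1)/6=3
seg 1: a=5, c=M1/2=-3, d=(M2−M1)/(6·2)=3/4, b=Δ1−h1·(2M1+M2)/6=0
seg 2: a=-1, c=M2/2=3/2, d=(M3−M2)/(6·1)=-1/2, b=Δ2−h2·(2M2+M3)/6=-3
t_q=5/2 → seg 1, τ=3/2; S=5+0·τ+-3·τ²+3/4·τ³=25/32

  seg 0: a=3 b=3 c=0 d=-1
  seg 1: a=5 b=0 c=-3 d=3/4
  seg 2: a=-1 b=-3 c=3/2 d=-1/2
S(5/2) = 25/32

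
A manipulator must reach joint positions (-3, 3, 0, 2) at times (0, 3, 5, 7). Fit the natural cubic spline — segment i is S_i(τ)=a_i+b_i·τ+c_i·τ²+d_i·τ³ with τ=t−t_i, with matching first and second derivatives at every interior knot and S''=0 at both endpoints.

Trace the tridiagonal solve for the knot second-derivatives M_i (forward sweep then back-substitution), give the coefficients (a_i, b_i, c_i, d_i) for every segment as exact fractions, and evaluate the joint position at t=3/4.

Δ: Δ0=2, Δ1=-3/2, Δ2=1
row 1: diag=10, rhs=-21; c'=1/5, d'=-21/10
row 2: denom=8−2·1/5=38/5; d'=(15−2·-21/10)/(38/5)=48/19
back: M2=48/19
back: M1=-21/10−1/5·48/19=-99/38
M: M0=0, M1=-99/38, M2=48/19, M3=0
seg 0: a=-3, c=M0/2=0, d=(M1−M0)/(6·3)=-11/76, b=Δ0−h0·(2M0+M1)/6=251/76
seg 1: a=3, c=M1/2=-99/76, d=(M2−M1)/(6·2)=65/152, b=Δ1−h1·(2M1+M2)/6=-23/38
seg 2: a=0, c=M2/2=24/19, d=(M3−M2)/(6·2)=-4/19, b=Δ2−h2·(2M2+M3)/6=-13/19
t_q=3/4 → seg 0, τ=3/4; S=-3+251/76·τ+0·τ²+-11/76·τ³=-2841/4864

  seg 0: a=-3 b=251/76 c=0 d=-11/76
  seg 1: a=3 b=-23/38 c=-99/76 d=65/152
  seg 2: a=0 b=-13/19 c=24/19 d=-4/19
S(3/4) = -2841/4864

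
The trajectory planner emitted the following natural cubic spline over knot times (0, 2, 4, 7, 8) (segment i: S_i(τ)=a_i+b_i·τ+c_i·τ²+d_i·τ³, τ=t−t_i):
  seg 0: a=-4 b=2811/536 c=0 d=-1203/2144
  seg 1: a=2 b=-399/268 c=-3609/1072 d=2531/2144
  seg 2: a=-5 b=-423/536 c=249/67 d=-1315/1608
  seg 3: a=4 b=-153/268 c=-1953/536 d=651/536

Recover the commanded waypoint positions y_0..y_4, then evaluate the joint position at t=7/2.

y_0=-4 y_1=2 y_2=-5 y_3=4 y_4=1
S(7/2) = -65587/17152

y_0 = S_0(0) = a_0 = -4
y_1 = S_1(0) = a_1 = 2
y_2 = S_2(0) = a_2 = -5
y_3 = S_3(0) = a_3 = 4
y_4 = S_3(1) = 1
t_q=7/2 is in segment 1 (τ=3/2); S_1(τ)=-65587/17152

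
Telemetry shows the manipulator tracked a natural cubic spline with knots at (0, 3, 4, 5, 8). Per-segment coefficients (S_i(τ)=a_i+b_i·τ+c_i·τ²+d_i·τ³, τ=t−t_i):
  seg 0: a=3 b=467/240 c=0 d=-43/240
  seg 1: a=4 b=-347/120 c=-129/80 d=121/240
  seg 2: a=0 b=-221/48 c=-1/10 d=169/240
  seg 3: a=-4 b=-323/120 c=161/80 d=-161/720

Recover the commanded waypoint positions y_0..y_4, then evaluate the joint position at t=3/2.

y_0 = S_0(0) = a_0 = 3
y_1 = S_1(0) = a_1 = 4
y_2 = S_2(0) = a_2 = 0
y_3 = S_3(0) = a_3 = -4
y_4 = S_3(3) = 0
t_q=3/2 is in segment 0 (τ=3/2); S_0(τ)=3401/640

y_0=3 y_1=4 y_2=0 y_3=-4 y_4=0
S(3/2) = 3401/640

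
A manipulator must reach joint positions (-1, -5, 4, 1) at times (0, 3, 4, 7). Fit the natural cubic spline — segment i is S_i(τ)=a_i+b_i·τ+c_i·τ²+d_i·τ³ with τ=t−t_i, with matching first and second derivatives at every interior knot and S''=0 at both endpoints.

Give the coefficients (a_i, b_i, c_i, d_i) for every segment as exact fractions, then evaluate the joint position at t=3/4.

  seg 0: a=-1 b=-362/63 c=0 d=278/567
  seg 1: a=-5 b=472/63 c=278/63 d=-61/21
  seg 2: a=4 b=479/63 c=-271/63 d=271/567
S(3/4) = -1143/224

Δ: Δ0=-4/3, Δ1=9, Δ2=-1
row 1: diag=8, rhs=62; c'=1/8, d'=31/4
row 2: denom=8−1·1/8=63/8; d'=(-60−1·31/4)/(63/8)=-542/63
back: M2=-542/63
back: M1=31/4−1/8·-542/63=556/63
M: M0=0, M1=556/63, M2=-542/63, M3=0
seg 0: a=-1, c=M0/2=0, d=(M1−M0)/(6·3)=278/567, b=Δ0−h0·(2M0+M1)/6=-362/63
seg 1: a=-5, c=M1/2=278/63, d=(M2−M1)/(6·1)=-61/21, b=Δ1−h1·(2M1+M2)/6=472/63
seg 2: a=4, c=M2/2=-271/63, d=(M3−M2)/(6·3)=271/567, b=Δ2−h2·(2M2+M3)/6=479/63
t_q=3/4 → seg 0, τ=3/4; S=-1+-362/63·τ+0·τ²+278/567·τ³=-1143/224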